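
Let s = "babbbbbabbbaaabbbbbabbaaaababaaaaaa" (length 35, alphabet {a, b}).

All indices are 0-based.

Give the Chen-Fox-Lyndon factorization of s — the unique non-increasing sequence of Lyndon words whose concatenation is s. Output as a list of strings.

["b", "abbbbb", "abbb", "aaabbbbbabb", "aaaabab", "a", "a", "a", "a", "a", "a"]

emit factor 1: 'b' (i=0, period=1)
emit factor 2: 'abbbbb' (i=1, period=6)
emit factor 3: 'abbb' (i=7, period=4)
emit factor 4: 'aaabbbbbabb' (i=11, period=11)
emit factor 5: 'aaaabab' (i=22, period=7)
emit factor 6: 'a' (i=29, period=1)
emit factor 7: 'a' (i=30, period=1)
emit factor 8: 'a' (i=31, period=1)
emit factor 9: 'a' (i=32, period=1)
emit factor 10: 'a' (i=33, period=1)
emit factor 11: 'a' (i=34, period=1)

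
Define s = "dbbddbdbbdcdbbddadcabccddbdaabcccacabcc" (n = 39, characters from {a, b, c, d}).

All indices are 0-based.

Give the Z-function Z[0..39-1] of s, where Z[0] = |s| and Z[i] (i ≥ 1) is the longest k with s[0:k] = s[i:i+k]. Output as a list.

[39, 0, 0, 1, 2, 0, 4, 0, 0, 1, 0, 5, 0, 0, 1, 1, 0, 1, 0, 0, 0, 0, 0, 1, 2, 0, 1, 0, 0, 0, 0, 0, 0, 0, 0, 0, 0, 0, 0]

Z[0]=39
i=1: outside box; Z[1]=0
i=2: outside box; Z[2]=0
i=3: outside box; Z[3]=1 extend→box=[3,4)
i=4: outside box; Z[4]=2 extend→box=[4,6)
i=5: min(r-i=1, Z[1]=0)=0; Z[5]=0
i=6: outside box; Z[6]=4 extend→box=[6,10)
i=7: min(r-i=3, Z[1]=0)=0; Z[7]=0
i=8: min(r-i=2, Z[2]=0)=0; Z[8]=0
i=9: min(r-i=1, Z[3]=1)=1; Z[9]=1
i=10: outside box; Z[10]=0
i=11: outside box; Z[11]=5 extend→box=[11,16)
i=12: min(r-i=4, Z[1]=0)=0; Z[12]=0
i=13: min(r-i=3, Z[2]=0)=0; Z[13]=0
i=14: min(r-i=2, Z[3]=1)=1; Z[14]=1
i=15: min(r-i=1, Z[4]=2)=1; Z[15]=1
i=16: outside box; Z[16]=0
i=17: outside box; Z[17]=1 extend→box=[17,18)
i=18: outside box; Z[18]=0
i=19: outside box; Z[19]=0
i=20: outside box; Z[20]=0
i=21: outside box; Z[21]=0
i=22: outside box; Z[22]=0
i=23: outside box; Z[23]=1 extend→box=[23,24)
i=24: outside box; Z[24]=2 extend→box=[24,26)
i=25: min(r-i=1, Z[1]=0)=0; Z[25]=0
i=26: outside box; Z[26]=1 extend→box=[26,27)
i=27: outside box; Z[27]=0
i=28: outside box; Z[28]=0
i=29: outside box; Z[29]=0
i=30: outside box; Z[30]=0
i=31: outside box; Z[31]=0
i=32: outside box; Z[32]=0
i=33: outside box; Z[33]=0
i=34: outside box; Z[34]=0
i=35: outside box; Z[35]=0
i=36: outside box; Z[36]=0
i=37: outside box; Z[37]=0
i=38: outside box; Z[38]=0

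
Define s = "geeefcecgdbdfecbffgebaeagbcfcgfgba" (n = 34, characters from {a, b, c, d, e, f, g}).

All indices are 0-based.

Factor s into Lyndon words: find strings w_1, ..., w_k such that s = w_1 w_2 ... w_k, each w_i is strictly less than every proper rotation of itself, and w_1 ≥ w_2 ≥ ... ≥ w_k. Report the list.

emit factor 1: 'g' (i=0, period=1)
emit factor 2: 'eeef' (i=1, period=4)
emit factor 3: 'cecgd' (i=5, period=5)
emit factor 4: 'bdfecbffge' (i=10, period=10)
emit factor 5: 'b' (i=20, period=1)
emit factor 6: 'aeagbcfcgfgb' (i=21, period=12)
emit factor 7: 'a' (i=33, period=1)

["g", "eeef", "cecgd", "bdfecbffge", "b", "aeagbcfcgfgb", "a"]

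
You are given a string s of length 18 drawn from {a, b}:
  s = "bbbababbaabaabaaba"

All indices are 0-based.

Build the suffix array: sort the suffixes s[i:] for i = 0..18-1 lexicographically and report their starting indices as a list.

[17, 14, 11, 8, 15, 12, 9, 3, 5, 16, 13, 10, 7, 2, 4, 6, 1, 0]

rank→(start, suffix):
  0 → (17, 'a')
  1 → (14, 'aaba')
  2 → (11, 'aabaaba')
  3 → (8, 'aabaabaaba')
  4 → (15, 'aba')
  5 → (12, 'abaaba')
  6 → (9, 'abaabaaba')
  7 → (3, 'ababbaabaabaaba')
  8 → (5, 'abbaabaabaaba')
  9 → (16, 'ba')
  10 → (13, 'baaba')
  11 → (10, 'baabaaba')
  12 → (7, 'baabaabaaba')
  13 → (2, 'bababbaabaabaaba')
  14 → (4, 'babbaabaabaaba')
  15 → (6, 'bbaabaabaaba')
  16 → (1, 'bbababbaabaabaaba')
  17 → (0, 'bbbababbaabaabaaba')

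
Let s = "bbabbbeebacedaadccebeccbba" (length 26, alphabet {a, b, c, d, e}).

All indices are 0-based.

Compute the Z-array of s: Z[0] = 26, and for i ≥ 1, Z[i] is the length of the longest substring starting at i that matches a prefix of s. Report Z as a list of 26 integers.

Z[0]=26
i=1: outside box; Z[1]=1 extend→box=[1,2)
i=2: outside box; Z[2]=0
i=3: outside box; Z[3]=2 extend→box=[3,5)
i=4: min(r-i=1, Z[1]=1)=1; Z[4]=2 extend→box=[4,6)
i=5: min(r-i=1, Z[1]=1)=1; Z[5]=1
i=6: outside box; Z[6]=0
i=7: outside box; Z[7]=0
i=8: outside box; Z[8]=1 extend→box=[8,9)
i=9: outside box; Z[9]=0
i=10: outside box; Z[10]=0
i=11: outside box; Z[11]=0
i=12: outside box; Z[12]=0
i=13: outside box; Z[13]=0
i=14: outside box; Z[14]=0
i=15: outside box; Z[15]=0
i=16: outside box; Z[16]=0
i=17: outside box; Z[17]=0
i=18: outside box; Z[18]=0
i=19: outside box; Z[19]=1 extend→box=[19,20)
i=20: outside box; Z[20]=0
i=21: outside box; Z[21]=0
i=22: outside box; Z[22]=0
i=23: outside box; Z[23]=3 extend→box=[23,26)
i=24: min(r-i=2, Z[1]=1)=1; Z[24]=1
i=25: min(r-i=1, Z[2]=0)=0; Z[25]=0

[26, 1, 0, 2, 2, 1, 0, 0, 1, 0, 0, 0, 0, 0, 0, 0, 0, 0, 0, 1, 0, 0, 0, 3, 1, 0]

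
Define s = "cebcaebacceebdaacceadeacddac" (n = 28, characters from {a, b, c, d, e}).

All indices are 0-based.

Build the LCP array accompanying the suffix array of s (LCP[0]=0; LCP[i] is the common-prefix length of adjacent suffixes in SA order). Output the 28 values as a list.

[0, 1, 2, 4, 2, 1, 1, 0, 1, 1, 0, 1, 1, 3, 1, 1, 2, 2, 0, 2, 1, 1, 0, 2, 1, 2, 2, 1]

rank | idx | suffix
   0 |  14 | aacceadeacddac
   1 |  26 | ac
   2 |  15 | acceadeacddac
   3 |   7 | acceebdaacceadeacddac
   4 |  22 | acddac
   5 |  19 | adeacddac
   6 |   4 | aebacceebdaacceadeacddac
   7 |   6 | bacceebdaacceadeacddac
   8 |   2 | bcaebacceebdaacceadeacddac
   9 |  12 | bdaacceadeacddac
  10 |  27 | c
  11 |   3 | caebacceebdaacceadeacddac
  12 |  16 | cceadeacddac
  13 |   8 | cceebdaacceadeacddac
  14 |  23 | cddac
  15 |  17 | ceadeacddac
  16 |   0 | cebcaebacceebdaacceadeacddac
  17 |   9 | ceebdaacceadeacddac
  18 |  13 | daacceadeacddac
  19 |  25 | dac
  20 |  24 | ddac
  21 |  20 | deacddac
  22 |  21 | eacddac
  23 |  18 | eadeacddac
  24 |   5 | ebacceebdaacceadeacddac
  25 |   1 | ebcaebacceebdaacceadeacddac
  26 |  11 | ebdaacceadeacddac
  27 |  10 | eebdaacceadeacddac

SA = [14, 26, 15, 7, 22, 19, 4, 6, 2, 12, 27, 3, 16, 8, 23, 17, 0, 9, 13, 25, 24, 20, 21, 18, 5, 1, 11, 10]
rank  pair      lcp
   1  s[14:],s[26:]  1  'a'
   2  s[26:],s[15:]  2  'ac'
   3  s[15:],s[7:]  4  'acce'
   4  s[7:],s[22:]  2  'ac'
   5  s[22:],s[19:]  1  'a'
   6  s[19:],s[4:]  1  'a'
   7  s[4:],s[6:]  0  ''
   8  s[6:],s[2:]  1  'b'
   9  s[2:],s[12:]  1  'b'
  10  s[12:],s[27:]  0  ''
  11  s[27:],s[3:]  1  'c'
  12  s[3:],s[16:]  1  'c'
  13  s[16:],s[8:]  3  'cce'
  14  s[8:],s[23:]  1  'c'
  15  s[23:],s[17:]  1  'c'
  16  s[17:],s[0:]  2  'ce'
  17  s[0:],s[9:]  2  'ce'
  18  s[9:],s[13:]  0  ''
  19  s[13:],s[25:]  2  'da'
  20  s[25:],s[24:]  1  'd'
  21  s[24:],s[20:]  1  'd'
  22  s[20:],s[21:]  0  ''
  23  s[21:],s[18:]  2  'ea'
  24  s[18:],s[5:]  1  'e'
  25  s[5:],s[1:]  2  'eb'
  26  s[1:],s[11:]  2  'eb'
  27  s[11:],s[10:]  1  'e'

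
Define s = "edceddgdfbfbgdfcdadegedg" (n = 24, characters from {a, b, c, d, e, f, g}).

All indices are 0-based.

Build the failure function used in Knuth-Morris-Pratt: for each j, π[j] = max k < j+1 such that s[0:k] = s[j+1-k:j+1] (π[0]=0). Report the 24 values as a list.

π[0] = 0
j=1 s[j]='d': π[1]=0 (border '')
j=2 s[j]='c': π[2]=0 (border '')
j=3 s[j]='e': π[3]=1 (border 'e')
j=4 s[j]='d': π[4]=2 (border 'ed')
j=5 s[j]='d': k: 2→0; π[5]=0 (border '')
j=6 s[j]='g': π[6]=0 (border '')
j=7 s[j]='d': π[7]=0 (border '')
j=8 s[j]='f': π[8]=0 (border '')
j=9 s[j]='b': π[9]=0 (border '')
j=10 s[j]='f': π[10]=0 (border '')
j=11 s[j]='b': π[11]=0 (border '')
j=12 s[j]='g': π[12]=0 (border '')
j=13 s[j]='d': π[13]=0 (border '')
j=14 s[j]='f': π[14]=0 (border '')
j=15 s[j]='c': π[15]=0 (border '')
j=16 s[j]='d': π[16]=0 (border '')
j=17 s[j]='a': π[17]=0 (border '')
j=18 s[j]='d': π[18]=0 (border '')
j=19 s[j]='e': π[19]=1 (border 'e')
j=20 s[j]='g': k: 1→0; π[20]=0 (border '')
j=21 s[j]='e': π[21]=1 (border 'e')
j=22 s[j]='d': π[22]=2 (border 'ed')
j=23 s[j]='g': k: 2→0; π[23]=0 (border '')

[0, 0, 0, 1, 2, 0, 0, 0, 0, 0, 0, 0, 0, 0, 0, 0, 0, 0, 0, 1, 0, 1, 2, 0]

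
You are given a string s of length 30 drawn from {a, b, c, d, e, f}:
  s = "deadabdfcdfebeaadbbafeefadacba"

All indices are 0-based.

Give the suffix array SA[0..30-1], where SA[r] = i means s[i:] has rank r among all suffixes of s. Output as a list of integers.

rank | idx | suffix
   0 |  29 | a
   1 |  14 | aadbbafeefadacba
   2 |   4 | abdfcdfebeaadbbafeefadacba
   3 |  26 | acba
   4 |   2 | adabdfcdfebeaadbbafeefadacba
   5 |  24 | adacba
   6 |  15 | adbbafeefadacba
   7 |  19 | afeefadacba
   8 |  28 | ba
   9 |  18 | bafeefadacba
  10 |  17 | bbafeefadacba
  11 |   5 | bdfcdfebeaadbbafeefadacba
  12 |  12 | beaadbbafeefadacba
  13 |  27 | cba
  14 |   8 | cdfebeaadbbafeefadacba
  15 |   3 | dabdfcdfebeaadbbafeefadacba
  16 |  25 | dacba
  17 |  16 | dbbafeefadacba
  18 |   0 | deadabdfcdfebeaadbbafeefadacba
  19 |   6 | dfcdfebeaadbbafeefadacba
  20 |   9 | dfebeaadbbafeefadacba
  21 |  13 | eaadbbafeefadacba
  22 |   1 | eadabdfcdfebeaadbbafeefadacba
  23 |  11 | ebeaadbbafeefadacba
  24 |  21 | eefadacba
  25 |  22 | efadacba
  26 |  23 | fadacba
  27 |   7 | fcdfebeaadbbafeefadacba
  28 |  10 | febeaadbbafeefadacba
  29 |  20 | feefadacba

[29, 14, 4, 26, 2, 24, 15, 19, 28, 18, 17, 5, 12, 27, 8, 3, 25, 16, 0, 6, 9, 13, 1, 11, 21, 22, 23, 7, 10, 20]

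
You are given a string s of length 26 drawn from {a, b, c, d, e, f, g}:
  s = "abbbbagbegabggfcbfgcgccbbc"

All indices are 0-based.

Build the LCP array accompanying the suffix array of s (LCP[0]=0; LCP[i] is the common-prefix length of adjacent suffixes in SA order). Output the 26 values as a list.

[0, 2, 1, 0, 1, 2, 3, 2, 1, 1, 1, 1, 0, 1, 2, 1, 1, 0, 0, 1, 0, 1, 1, 2, 1, 1]

rank→(start, suffix):
  0 → (0, 'abbbbagbegabggfcbfgcgccbbc')
  1 → (10, 'abggfcbfgcgccbbc')
  2 → (5, 'agbegabggfcbfgcgccbbc')
  3 → (4, 'bagbegabggfcbfgcgccbbc')
  4 → (3, 'bbagbegabggfcbfgcgccbbc')
  5 → (2, 'bbbagbegabggfcbfgcgccbbc')
  6 → (1, 'bbbbagbegabggfcbfgcgccbbc')
  7 → (23, 'bbc')
  8 → (24, 'bc')
  9 → (7, 'begabggfcbfgcgccbbc')
  10 → (16, 'bfgcgccbbc')
  11 → (11, 'bggfcbfgcgccbbc')
  12 → (25, 'c')
  13 → (22, 'cbbc')
  14 → (15, 'cbfgcgccbbc')
  15 → (21, 'ccbbc')
  16 → (19, 'cgccbbc')
  17 → (8, 'egabggfcbfgcgccbbc')
  18 → (14, 'fcbfgcgccbbc')
  19 → (17, 'fgcgccbbc')
  20 → (9, 'gabggfcbfgcgccbbc')
  21 → (6, 'gbegabggfcbfgcgccbbc')
  22 → (20, 'gccbbc')
  23 → (18, 'gcgccbbc')
  24 → (13, 'gfcbfgcgccbbc')
  25 → (12, 'ggfcbfgcgccbbc')

SA = [0, 10, 5, 4, 3, 2, 1, 23, 24, 7, 16, 11, 25, 22, 15, 21, 19, 8, 14, 17, 9, 6, 20, 18, 13, 12]
i: (SA[i-1],SA[i]) lcp shared
  1: (0,10) 2 'ab'
  2: (10,5) 1 'a'
  3: (5,4) 0 ''
  4: (4,3) 1 'b'
  5: (3,2) 2 'bb'
  6: (2,1) 3 'bbb'
  7: (1,23) 2 'bb'
  8: (23,24) 1 'b'
  9: (24,7) 1 'b'
  10: (7,16) 1 'b'
  11: (16,11) 1 'b'
  12: (11,25) 0 ''
  13: (25,22) 1 'c'
  14: (22,15) 2 'cb'
  15: (15,21) 1 'c'
  16: (21,19) 1 'c'
  17: (19,8) 0 ''
  18: (8,14) 0 ''
  19: (14,17) 1 'f'
  20: (17,9) 0 ''
  21: (9,6) 1 'g'
  22: (6,20) 1 'g'
  23: (20,18) 2 'gc'
  24: (18,13) 1 'g'
  25: (13,12) 1 'g'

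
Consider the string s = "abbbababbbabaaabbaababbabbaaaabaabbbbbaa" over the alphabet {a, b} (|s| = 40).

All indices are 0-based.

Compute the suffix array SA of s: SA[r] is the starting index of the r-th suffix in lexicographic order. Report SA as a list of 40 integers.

[39, 38, 26, 27, 12, 28, 17, 13, 31, 10, 29, 18, 4, 23, 14, 20, 6, 0, 32, 37, 25, 11, 16, 30, 9, 3, 22, 19, 5, 36, 24, 15, 8, 2, 21, 35, 7, 1, 34, 33]

sorted suffixes:
  #0 SA[0]=39  'a'
  #1 SA[1]=38  'aa'
  #2 SA[2]=26  'aaaabaabbbbbaa'
  #3 SA[3]=27  'aaabaabbbbbaa'
  #4 SA[4]=12  'aaabbaababbabbaaaabaabbbbbaa'
  #5 SA[5]=28  'aabaabbbbbaa'
  #6 SA[6]=17  'aababbabbaaaabaabbbbbaa'
  #7 SA[7]=13  'aabbaababbabbaaaabaabbbbbaa'
  #8 SA[8]=31  'aabbbbbaa'
  #9 SA[9]=10  'abaaabbaababbabbaaaabaabbbbbaa'
  #10 SA[10]=29  'abaabbbbbaa'
  #11 SA[11]=18  'ababbabbaaaabaabbbbbaa'
  #12 SA[12]=4  'ababbbabaaabbaababbabbaaaabaabbbbbaa'
  #13 SA[13]=23  'abbaaaabaabbbbbaa'
  #14 SA[14]=14  'abbaababbabbaaaabaabbbbbaa'
  #15 SA[15]=20  'abbabbaaaabaabbbbbaa'
  #16 SA[16]=6  'abbbabaaabbaababbabbaaaabaabbbbbaa'
  #17 SA[17]=0  'abbbababbbabaaabbaababbabbaaaabaabbbbbaa'
  #18 SA[18]=32  'abbbbbaa'
  #19 SA[19]=37  'baa'
  #20 SA[20]=25  'baaaabaabbbbbaa'
  #21 SA[21]=11  'baaabbaababbabbaaaabaabbbbbaa'
  #22 SA[22]=16  'baababbabbaaaabaabbbbbaa'
  #23 SA[23]=30  'baabbbbbaa'
  #24 SA[24]=9  'babaaabbaababbabbaaaabaabbbbbaa'
  #25 SA[25]=3  'bababbbabaaabbaababbabbaaaabaabbbbbaa'
  #26 SA[26]=22  'babbaaaabaabbbbbaa'
  #27 SA[27]=19  'babbabbaaaabaabbbbbaa'
  #28 SA[28]=5  'babbbabaaabbaababbabbaaaabaabbbbbaa'
  #29 SA[29]=36  'bbaa'
  #30 SA[30]=24  'bbaaaabaabbbbbaa'
  #31 SA[31]=15  'bbaababbabbaaaabaabbbbbaa'
  #32 SA[32]=8  'bbabaaabbaababbabbaaaabaabbbbbaa'
  #33 SA[33]=2  'bbababbbabaaabbaababbabbaaaabaabbbbbaa'
  #34 SA[34]=21  'bbabbaaaabaabbbbbaa'
  #35 SA[35]=35  'bbbaa'
  #36 SA[36]=7  'bbbabaaabbaababbabbaaaabaabbbbbaa'
  #37 SA[37]=1  'bbbababbbabaaabbaababbabbaaaabaabbbbbaa'
  #38 SA[38]=34  'bbbbaa'
  #39 SA[39]=33  'bbbbbaa'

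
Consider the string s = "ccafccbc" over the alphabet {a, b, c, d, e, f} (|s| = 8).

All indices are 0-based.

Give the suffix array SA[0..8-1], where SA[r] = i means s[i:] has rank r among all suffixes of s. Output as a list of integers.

[2, 6, 7, 1, 5, 0, 4, 3]

rank | idx | suffix
   0 |   2 | afccbc
   1 |   6 | bc
   2 |   7 | c
   3 |   1 | cafccbc
   4 |   5 | cbc
   5 |   0 | ccafccbc
   6 |   4 | ccbc
   7 |   3 | fccbc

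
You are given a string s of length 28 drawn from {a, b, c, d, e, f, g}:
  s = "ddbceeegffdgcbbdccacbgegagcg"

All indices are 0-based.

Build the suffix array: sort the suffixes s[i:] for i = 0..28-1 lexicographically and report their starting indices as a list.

sorted suffixes:
  #0 SA[0]=18  'acbgegagcg'
  #1 SA[1]=24  'agcg'
  #2 SA[2]=13  'bbdccacbgegagcg'
  #3 SA[3]=2  'bceeegffdgcbbdccacbgegagcg'
  #4 SA[4]=14  'bdccacbgegagcg'
  #5 SA[5]=20  'bgegagcg'
  #6 SA[6]=17  'cacbgegagcg'
  #7 SA[7]=12  'cbbdccacbgegagcg'
  #8 SA[8]=19  'cbgegagcg'
  #9 SA[9]=16  'ccacbgegagcg'
  #10 SA[10]=3  'ceeegffdgcbbdccacbgegagcg'
  #11 SA[11]=26  'cg'
  #12 SA[12]=1  'dbceeegffdgcbbdccacbgegagcg'
  #13 SA[13]=15  'dccacbgegagcg'
  #14 SA[14]=0  'ddbceeegffdgcbbdccacbgegagcg'
  #15 SA[15]=10  'dgcbbdccacbgegagcg'
  #16 SA[16]=4  'eeegffdgcbbdccacbgegagcg'
  #17 SA[17]=5  'eegffdgcbbdccacbgegagcg'
  #18 SA[18]=22  'egagcg'
  #19 SA[19]=6  'egffdgcbbdccacbgegagcg'
  #20 SA[20]=9  'fdgcbbdccacbgegagcg'
  #21 SA[21]=8  'ffdgcbbdccacbgegagcg'
  #22 SA[22]=27  'g'
  #23 SA[23]=23  'gagcg'
  #24 SA[24]=11  'gcbbdccacbgegagcg'
  #25 SA[25]=25  'gcg'
  #26 SA[26]=21  'gegagcg'
  #27 SA[27]=7  'gffdgcbbdccacbgegagcg'

[18, 24, 13, 2, 14, 20, 17, 12, 19, 16, 3, 26, 1, 15, 0, 10, 4, 5, 22, 6, 9, 8, 27, 23, 11, 25, 21, 7]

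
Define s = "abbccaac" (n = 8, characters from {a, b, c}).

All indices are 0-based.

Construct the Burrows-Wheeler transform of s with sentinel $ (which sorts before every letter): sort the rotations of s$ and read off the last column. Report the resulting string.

rank  rotation   last
    0  $abbccaac  c
    1  aac$abbcc  c
    2  abbccaac$  $
    3  ac$abbcca  a
    4  bbccaac$a  a
    5  bccaac$ab  b
    6  c$abbccaa  a
    7  caac$abbc  c
    8  ccaac$abb  b

cc$aabacb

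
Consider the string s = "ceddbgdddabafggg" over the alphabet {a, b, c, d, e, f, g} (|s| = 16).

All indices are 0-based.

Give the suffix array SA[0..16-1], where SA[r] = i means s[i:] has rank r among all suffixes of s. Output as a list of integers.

rank | idx | suffix
   0 |   9 | abafggg
   1 |  11 | afggg
   2 |  10 | bafggg
   3 |   4 | bgdddabafggg
   4 |   0 | ceddbgdddabafggg
   5 |   8 | dabafggg
   6 |   3 | dbgdddabafggg
   7 |   7 | ddabafggg
   8 |   2 | ddbgdddabafggg
   9 |   6 | dddabafggg
  10 |   1 | eddbgdddabafggg
  11 |  12 | fggg
  12 |  15 | g
  13 |   5 | gdddabafggg
  14 |  14 | gg
  15 |  13 | ggg

[9, 11, 10, 4, 0, 8, 3, 7, 2, 6, 1, 12, 15, 5, 14, 13]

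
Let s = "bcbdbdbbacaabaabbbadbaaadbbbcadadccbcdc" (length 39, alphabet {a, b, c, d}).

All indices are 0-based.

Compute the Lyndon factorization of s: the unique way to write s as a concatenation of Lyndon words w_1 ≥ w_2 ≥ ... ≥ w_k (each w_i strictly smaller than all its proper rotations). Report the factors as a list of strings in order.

["bcbdbd", "b", "b", "ac", "aabaabbbadb", "aaadbbbcadadccbcdc"]

emit factor 1: 'bcbdbd' (i=0, period=6)
emit factor 2: 'b' (i=6, period=1)
emit factor 3: 'b' (i=7, period=1)
emit factor 4: 'ac' (i=8, period=2)
emit factor 5: 'aabaabbbadb' (i=10, period=11)
emit factor 6: 'aaadbbbcadadccbcdc' (i=21, period=18)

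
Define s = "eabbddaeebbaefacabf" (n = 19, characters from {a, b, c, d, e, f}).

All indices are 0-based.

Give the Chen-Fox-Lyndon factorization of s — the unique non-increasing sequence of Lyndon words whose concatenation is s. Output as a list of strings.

["e", "abbddaeebbaefacabf"]

emit factor 1: 'e' (i=0, period=1)
emit factor 2: 'abbddaeebbaefacabf' (i=1, period=18)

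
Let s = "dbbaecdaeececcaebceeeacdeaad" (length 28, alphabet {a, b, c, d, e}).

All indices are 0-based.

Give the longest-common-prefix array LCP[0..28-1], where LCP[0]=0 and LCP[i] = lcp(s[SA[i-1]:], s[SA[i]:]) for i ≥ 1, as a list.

rank | idx | suffix
   0 |  25 | aad
   1 |  21 | acdeaad
   2 |  26 | ad
   3 |  14 | aebceeeacdeaad
   4 |   3 | aecdaeececcaebceeeacdeaad
   5 |   7 | aeececcaebceeeacdeaad
   6 |   2 | baecdaeececcaebceeeacdeaad
   7 |   1 | bbaecdaeececcaebceeeacdeaad
   8 |  16 | bceeeacdeaad
   9 |  13 | caebceeeacdeaad
  10 |  12 | ccaebceeeacdeaad
  11 |   5 | cdaeececcaebceeeacdeaad
  12 |  22 | cdeaad
  13 |  10 | ceccaebceeeacdeaad
  14 |  17 | ceeeacdeaad
  15 |  27 | d
  16 |   6 | daeececcaebceeeacdeaad
  17 |   0 | dbbaecdaeececcaebceeeacdeaad
  18 |  23 | deaad
  19 |  24 | eaad
  20 |  20 | eacdeaad
  21 |  15 | ebceeeacdeaad
  22 |  11 | eccaebceeeacdeaad
  23 |   4 | ecdaeececcaebceeeacdeaad
  24 |   9 | ececcaebceeeacdeaad
  25 |  19 | eeacdeaad
  26 |   8 | eececcaebceeeacdeaad
  27 |  18 | eeeacdeaad

SA = [25, 21, 26, 14, 3, 7, 2, 1, 16, 13, 12, 5, 22, 10, 17, 27, 6, 0, 23, 24, 20, 15, 11, 4, 9, 19, 8, 18]
i: (SA[i-1],SA[i]) lcp shared
  1: (25,21) 1 'a'
  2: (21,26) 1 'a'
  3: (26,14) 1 'a'
  4: (14,3) 2 'ae'
  5: (3,7) 2 'ae'
  6: (7,2) 0 ''
  7: (2,1) 1 'b'
  8: (1,16) 1 'b'
  9: (16,13) 0 ''
  10: (13,12) 1 'c'
  11: (12,5) 1 'c'
  12: (5,22) 2 'cd'
  13: (22,10) 1 'c'
  14: (10,17) 2 'ce'
  15: (17,27) 0 ''
  16: (27,6) 1 'd'
  17: (6,0) 1 'd'
  18: (0,23) 1 'd'
  19: (23,24) 0 ''
  20: (24,20) 2 'ea'
  21: (20,15) 1 'e'
  22: (15,11) 1 'e'
  23: (11,4) 2 'ec'
  24: (4,9) 2 'ec'
  25: (9,19) 1 'e'
  26: (19,8) 2 'ee'
  27: (8,18) 2 'ee'

[0, 1, 1, 1, 2, 2, 0, 1, 1, 0, 1, 1, 2, 1, 2, 0, 1, 1, 1, 0, 2, 1, 1, 2, 2, 1, 2, 2]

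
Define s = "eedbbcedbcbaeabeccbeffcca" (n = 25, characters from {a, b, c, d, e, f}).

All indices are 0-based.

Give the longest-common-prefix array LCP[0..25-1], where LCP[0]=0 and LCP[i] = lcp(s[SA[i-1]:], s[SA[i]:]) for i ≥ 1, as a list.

rank→(start, suffix):
  0 → (24, 'a')
  1 → (13, 'abeccbeffcca')
  2 → (11, 'aeabeccbeffcca')
  3 → (10, 'baeabeccbeffcca')
  4 → (3, 'bbcedbcbaeabeccbeffcca')
  5 → (8, 'bcbaeabeccbeffcca')
  6 → (4, 'bcedbcbaeabeccbeffcca')
  7 → (14, 'beccbeffcca')
  8 → (18, 'beffcca')
  9 → (23, 'ca')
  10 → (9, 'cbaeabeccbeffcca')
  11 → (17, 'cbeffcca')
  12 → (22, 'cca')
  13 → (16, 'ccbeffcca')
  14 → (5, 'cedbcbaeabeccbeffcca')
  15 → (2, 'dbbcedbcbaeabeccbeffcca')
  16 → (7, 'dbcbaeabeccbeffcca')
  17 → (12, 'eabeccbeffcca')
  18 → (15, 'eccbeffcca')
  19 → (1, 'edbbcedbcbaeabeccbeffcca')
  20 → (6, 'edbcbaeabeccbeffcca')
  21 → (0, 'eedbbcedbcbaeabeccbeffcca')
  22 → (19, 'effcca')
  23 → (21, 'fcca')
  24 → (20, 'ffcca')

SA = [24, 13, 11, 10, 3, 8, 4, 14, 18, 23, 9, 17, 22, 16, 5, 2, 7, 12, 15, 1, 6, 0, 19, 21, 20]
i: (SA[i-1],SA[i]) lcp shared
  1: (24,13) 1 'a'
  2: (13,11) 1 'a'
  3: (11,10) 0 ''
  4: (10,3) 1 'b'
  5: (3,8) 1 'b'
  6: (8,4) 2 'bc'
  7: (4,14) 1 'b'
  8: (14,18) 2 'be'
  9: (18,23) 0 ''
  10: (23,9) 1 'c'
  11: (9,17) 2 'cb'
  12: (17,22) 1 'c'
  13: (22,16) 2 'cc'
  14: (16,5) 1 'c'
  15: (5,2) 0 ''
  16: (2,7) 2 'db'
  17: (7,12) 0 ''
  18: (12,15) 1 'e'
  19: (15,1) 1 'e'
  20: (1,6) 3 'edb'
  21: (6,0) 1 'e'
  22: (0,19) 1 'e'
  23: (19,21) 0 ''
  24: (21,20) 1 'f'

[0, 1, 1, 0, 1, 1, 2, 1, 2, 0, 1, 2, 1, 2, 1, 0, 2, 0, 1, 1, 3, 1, 1, 0, 1]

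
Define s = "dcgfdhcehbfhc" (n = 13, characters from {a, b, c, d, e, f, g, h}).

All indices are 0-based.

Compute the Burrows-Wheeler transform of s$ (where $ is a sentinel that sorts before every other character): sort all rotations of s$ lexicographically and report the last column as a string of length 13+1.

chhhd$fcgbcefd

rank  rotation        last
    0  $dcgfdhcehbfhc  c
    1  bfhc$dcgfdhceh  h
    2  c$dcgfdhcehbfh  h
    3  cehbfhc$dcgfdh  h
    4  cgfdhcehbfhc$d  d
    5  dcgfdhcehbfhc$  $
    6  dhcehbfhc$dcgf  f
    7  ehbfhc$dcgfdhc  c
    8  fdhcehbfhc$dcg  g
    9  fhc$dcgfdhcehb  b
   10  gfdhcehbfhc$dc  c
   11  hbfhc$dcgfdhce  e
   12  hc$dcgfdhcehbf  f
   13  hcehbfhc$dcgfd  d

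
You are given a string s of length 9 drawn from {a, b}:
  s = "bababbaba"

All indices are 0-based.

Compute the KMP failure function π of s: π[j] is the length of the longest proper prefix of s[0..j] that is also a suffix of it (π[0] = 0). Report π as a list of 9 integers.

[0, 0, 1, 2, 3, 1, 2, 3, 4]

π[0] = 0
j=1 s[j]='a': π[1]=0 (border '')
j=2 s[j]='b': π[2]=1 (border 'b')
j=3 s[j]='a': π[3]=2 (border 'ba')
j=4 s[j]='b': π[4]=3 (border 'bab')
j=5 s[j]='b': k: 3→1→0; π[5]=1 (border 'b')
j=6 s[j]='a': π[6]=2 (border 'ba')
j=7 s[j]='b': π[7]=3 (border 'bab')
j=8 s[j]='a': π[8]=4 (border 'baba')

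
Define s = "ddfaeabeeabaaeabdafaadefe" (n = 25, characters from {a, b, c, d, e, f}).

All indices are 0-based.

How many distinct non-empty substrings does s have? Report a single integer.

294

rank | idx | suffix
   0 |  19 | aadefe
   1 |  11 | aaeabdafaadefe
   2 |   9 | abaaeabdafaadefe
   3 |  14 | abdafaadefe
   4 |   5 | abeeabaaeabdafaadefe
   5 |  20 | adefe
   6 |  12 | aeabdafaadefe
   7 |   3 | aeabeeabaaeabdafaadefe
   8 |  17 | afaadefe
   9 |  10 | baaeabdafaadefe
  10 |  15 | bdafaadefe
  11 |   6 | beeabaaeabdafaadefe
  12 |  16 | dafaadefe
  13 |   0 | ddfaeabeeabaaeabdafaadefe
  14 |  21 | defe
  15 |   1 | dfaeabeeabaaeabdafaadefe
  16 |  24 | e
  17 |   8 | eabaaeabdafaadefe
  18 |  13 | eabdafaadefe
  19 |   4 | eabeeabaaeabdafaadefe
  20 |   7 | eeabaaeabdafaadefe
  21 |  22 | efe
  22 |  18 | faadefe
  23 |   2 | faeabeeabaaeabdafaadefe
  24 |  23 | fe

SA = [19, 11, 9, 14, 5, 20, 12, 3, 17, 10, 15, 6, 16, 0, 21, 1, 24, 8, 13, 4, 7, 22, 18, 2, 23]
rank  pair      lcp
   1  s[19:],s[11:]  2  'aa'
   2  s[11:],s[9:]  1  'a'
   3  s[9:],s[14:]  2  'ab'
   4  s[14:],s[5:]  2  'ab'
   5  s[5:],s[20:]  1  'a'
   6  s[20:],s[12:]  1  'a'
   7  s[12:],s[3:]  4  'aeab'
   8  s[3:],s[17:]  1  'a'
   9  s[17:],s[10:]  0  ''
  10  s[10:],s[15:]  1  'b'
  11  s[15:],s[6:]  1  'b'
  12  s[6:],s[16:]  0  ''
  13  s[16:],s[0:]  1  'd'
  14  s[0:],s[21:]  1  'd'
  15  s[21:],s[1:]  1  'd'
  16  s[1:],s[24:]  0  ''
  17  s[24:],s[8:]  1  'e'
  18  s[8:],s[13:]  3  'eab'
  19  s[13:],s[4:]  3  'eab'
  20  s[4:],s[7:]  1  'e'
  21  s[7:],s[22:]  1  'e'
  22  s[22:],s[18:]  0  ''
  23  s[18:],s[2:]  2  'fa'
  24  s[2:],s[23:]  1  'f'

n(n+1)/2 = 25·26/2 = 325
Σ LCP = 0 + 2 + 1 + 2 + 2 + 1 + 1 + 4 + 1 + 0 + 1 + 1 + 0 + 1 + 1 + 1 + 0 + 1 + 3 + 3 + 1 + 1 + 0 + 2 + 1 = 31
distinct = 325 − 31 = 294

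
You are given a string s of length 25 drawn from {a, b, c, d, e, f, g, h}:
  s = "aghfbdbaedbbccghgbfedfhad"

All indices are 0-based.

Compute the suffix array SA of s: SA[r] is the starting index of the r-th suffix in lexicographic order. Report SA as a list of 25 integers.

[23, 7, 0, 6, 10, 11, 4, 17, 12, 13, 24, 5, 9, 20, 8, 19, 3, 18, 21, 16, 1, 14, 22, 2, 15]

rank | idx | suffix
   0 |  23 | ad
   1 |   7 | aedbbccghgbfedfhad
   2 |   0 | aghfbdbaedbbccghgbfedfhad
   3 |   6 | baedbbccghgbfedfhad
   4 |  10 | bbccghgbfedfhad
   5 |  11 | bccghgbfedfhad
   6 |   4 | bdbaedbbccghgbfedfhad
   7 |  17 | bfedfhad
   8 |  12 | ccghgbfedfhad
   9 |  13 | cghgbfedfhad
  10 |  24 | d
  11 |   5 | dbaedbbccghgbfedfhad
  12 |   9 | dbbccghgbfedfhad
  13 |  20 | dfhad
  14 |   8 | edbbccghgbfedfhad
  15 |  19 | edfhad
  16 |   3 | fbdbaedbbccghgbfedfhad
  17 |  18 | fedfhad
  18 |  21 | fhad
  19 |  16 | gbfedfhad
  20 |   1 | ghfbdbaedbbccghgbfedfhad
  21 |  14 | ghgbfedfhad
  22 |  22 | had
  23 |   2 | hfbdbaedbbccghgbfedfhad
  24 |  15 | hgbfedfhad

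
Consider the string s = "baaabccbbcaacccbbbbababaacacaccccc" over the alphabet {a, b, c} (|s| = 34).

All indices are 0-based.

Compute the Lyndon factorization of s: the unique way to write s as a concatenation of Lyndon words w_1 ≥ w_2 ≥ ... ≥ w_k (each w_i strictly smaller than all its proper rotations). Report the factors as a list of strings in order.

emit factor 1: 'b' (i=0, period=1)
emit factor 2: 'aaabccbbcaacccbbbbababaacacaccccc' (i=1, period=33)

["b", "aaabccbbcaacccbbbbababaacacaccccc"]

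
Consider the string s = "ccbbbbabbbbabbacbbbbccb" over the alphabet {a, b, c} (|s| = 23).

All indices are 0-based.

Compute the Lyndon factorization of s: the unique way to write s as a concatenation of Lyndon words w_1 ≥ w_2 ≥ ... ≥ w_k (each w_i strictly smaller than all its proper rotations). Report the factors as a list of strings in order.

["c", "c", "b", "b", "b", "b", "abbbb", "abbacbbbbccb"]

emit factor 1: 'c' (i=0, period=1)
emit factor 2: 'c' (i=1, period=1)
emit factor 3: 'b' (i=2, period=1)
emit factor 4: 'b' (i=3, period=1)
emit factor 5: 'b' (i=4, period=1)
emit factor 6: 'b' (i=5, period=1)
emit factor 7: 'abbbb' (i=6, period=5)
emit factor 8: 'abbacbbbbccb' (i=11, period=12)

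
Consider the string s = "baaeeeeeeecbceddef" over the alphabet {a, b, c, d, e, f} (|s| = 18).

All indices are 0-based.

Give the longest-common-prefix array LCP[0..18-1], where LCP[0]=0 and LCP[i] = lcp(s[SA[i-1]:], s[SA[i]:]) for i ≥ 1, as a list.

[0, 1, 0, 1, 0, 1, 0, 1, 0, 1, 1, 2, 3, 4, 5, 6, 1, 0]

sorted suffixes:
  #0 SA[0]=1  'aaeeeeeeecbceddef'
  #1 SA[1]=2  'aeeeeeeecbceddef'
  #2 SA[2]=0  'baaeeeeeeecbceddef'
  #3 SA[3]=11  'bceddef'
  #4 SA[4]=10  'cbceddef'
  #5 SA[5]=12  'ceddef'
  #6 SA[6]=14  'ddef'
  #7 SA[7]=15  'def'
  #8 SA[8]=9  'ecbceddef'
  #9 SA[9]=13  'eddef'
  #10 SA[10]=8  'eecbceddef'
  #11 SA[11]=7  'eeecbceddef'
  #12 SA[12]=6  'eeeecbceddef'
  #13 SA[13]=5  'eeeeecbceddef'
  #14 SA[14]=4  'eeeeeecbceddef'
  #15 SA[15]=3  'eeeeeeecbceddef'
  #16 SA[16]=16  'ef'
  #17 SA[17]=17  'f'

SA = [1, 2, 0, 11, 10, 12, 14, 15, 9, 13, 8, 7, 6, 5, 4, 3, 16, 17]
[i] adj suffixes → lcp
  [1] 1/2 → 1 ('a')
  [2] 2/0 → 0 ('')
  [3] 0/11 → 1 ('b')
  [4] 11/10 → 0 ('')
  [5] 10/12 → 1 ('c')
  [6] 12/14 → 0 ('')
  [7] 14/15 → 1 ('d')
  [8] 15/9 → 0 ('')
  [9] 9/13 → 1 ('e')
  [10] 13/8 → 1 ('e')
  [11] 8/7 → 2 ('ee')
  [12] 7/6 → 3 ('eee')
  [13] 6/5 → 4 ('eeee')
  [14] 5/4 → 5 ('eeeee')
  [15] 4/3 → 6 ('eeeeee')
  [16] 3/16 → 1 ('e')
  [17] 16/17 → 0 ('')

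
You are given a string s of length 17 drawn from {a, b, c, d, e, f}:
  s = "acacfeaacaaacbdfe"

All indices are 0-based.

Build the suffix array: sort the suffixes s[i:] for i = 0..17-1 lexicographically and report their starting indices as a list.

sorted suffixes:
  #0 SA[0]=9  'aaacbdfe'
  #1 SA[1]=6  'aacaaacbdfe'
  #2 SA[2]=10  'aacbdfe'
  #3 SA[3]=7  'acaaacbdfe'
  #4 SA[4]=0  'acacfeaacaaacbdfe'
  #5 SA[5]=11  'acbdfe'
  #6 SA[6]=2  'acfeaacaaacbdfe'
  #7 SA[7]=13  'bdfe'
  #8 SA[8]=8  'caaacbdfe'
  #9 SA[9]=1  'cacfeaacaaacbdfe'
  #10 SA[10]=12  'cbdfe'
  #11 SA[11]=3  'cfeaacaaacbdfe'
  #12 SA[12]=14  'dfe'
  #13 SA[13]=16  'e'
  #14 SA[14]=5  'eaacaaacbdfe'
  #15 SA[15]=15  'fe'
  #16 SA[16]=4  'feaacaaacbdfe'

[9, 6, 10, 7, 0, 11, 2, 13, 8, 1, 12, 3, 14, 16, 5, 15, 4]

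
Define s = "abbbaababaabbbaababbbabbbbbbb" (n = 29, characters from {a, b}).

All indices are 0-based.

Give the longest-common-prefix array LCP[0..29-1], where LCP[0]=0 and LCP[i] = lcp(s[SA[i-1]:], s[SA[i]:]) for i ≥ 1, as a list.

[0, 5, 3, 1, 3, 4, 2, 9, 5, 4, 0, 1, 6, 4, 2, 3, 5, 1, 2, 7, 3, 2, 3, 8, 4, 3, 4, 5, 6]

rank | idx | suffix
   0 |   4 | aababaabbbaababbbabbbbbbb
   1 |  14 | aababbbabbbbbbb
   2 |   9 | aabbbaababbbabbbbbbb
   3 |   7 | abaabbbaababbbabbbbbbb
   4 |   5 | ababaabbbaababbbabbbbbbb
   5 |  15 | ababbbabbbbbbb
   6 |   0 | abbbaababaabbbaababbbabbbbbbb
   7 |  10 | abbbaababbbabbbbbbb
   8 |  17 | abbbabbbbbbb
   9 |  21 | abbbbbbb
  10 |  28 | b
  11 |   3 | baababaabbbaababbbabbbbbbb
  12 |  13 | baababbbabbbbbbb
  13 |   8 | baabbbaababbbabbbbbbb
  14 |   6 | babaabbbaababbbabbbbbbb
  15 |  16 | babbbabbbbbbb
  16 |  20 | babbbbbbb
  17 |  27 | bb
  18 |   2 | bbaababaabbbaababbbabbbbbbb
  19 |  12 | bbaababbbabbbbbbb
  20 |  19 | bbabbbbbbb
  21 |  26 | bbb
  22 |   1 | bbbaababaabbbaababbbabbbbbbb
  23 |  11 | bbbaababbbabbbbbbb
  24 |  18 | bbbabbbbbbb
  25 |  25 | bbbb
  26 |  24 | bbbbb
  27 |  23 | bbbbbb
  28 |  22 | bbbbbbb

SA = [4, 14, 9, 7, 5, 15, 0, 10, 17, 21, 28, 3, 13, 8, 6, 16, 20, 27, 2, 12, 19, 26, 1, 11, 18, 25, 24, 23, 22]
rank  pair      lcp
   1  s[4:],s[14:]  5  'aabab'
   2  s[14:],s[9:]  3  'aab'
   3  s[9:],s[7:]  1  'a'
   4  s[7:],s[5:]  3  'aba'
   5  s[5:],s[15:]  4  'abab'
   6  s[15:],s[0:]  2  'ab'
   7  s[0:],s[10:]  9  'abbbaabab'
   8  s[10:],s[17:]  5  'abbba'
   9  s[17:],s[21:]  4  'abbb'
  10  s[21:],s[28:]  0  ''
  11  s[28:],s[3:]  1  'b'
  12  s[3:],s[13:]  6  'baabab'
  13  s[13:],s[8:]  4  'baab'
  14  s[8:],s[6:]  2  'ba'
  15  s[6:],s[16:]  3  'bab'
  16  s[16:],s[20:]  5  'babbb'
  17  s[20:],s[27:]  1  'b'
  18  s[27:],s[2:]  2  'bb'
  19  s[2:],s[12:]  7  'bbaabab'
  20  s[12:],s[19:]  3  'bba'
  21  s[19:],s[26:]  2  'bb'
  22  s[26:],s[1:]  3  'bbb'
  23  s[1:],s[11:]  8  'bbbaabab'
  24  s[11:],s[18:]  4  'bbba'
  25  s[18:],s[25:]  3  'bbb'
  26  s[25:],s[24:]  4  'bbbb'
  27  s[24:],s[23:]  5  'bbbbb'
  28  s[23:],s[22:]  6  'bbbbbb'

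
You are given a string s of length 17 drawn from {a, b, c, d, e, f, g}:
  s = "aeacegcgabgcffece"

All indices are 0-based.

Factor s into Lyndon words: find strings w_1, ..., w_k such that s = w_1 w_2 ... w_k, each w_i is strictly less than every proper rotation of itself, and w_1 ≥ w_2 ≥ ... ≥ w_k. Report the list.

["ae", "acegcg", "abgcffece"]

emit factor 1: 'ae' (i=0, period=2)
emit factor 2: 'acegcg' (i=2, period=6)
emit factor 3: 'abgcffece' (i=8, period=9)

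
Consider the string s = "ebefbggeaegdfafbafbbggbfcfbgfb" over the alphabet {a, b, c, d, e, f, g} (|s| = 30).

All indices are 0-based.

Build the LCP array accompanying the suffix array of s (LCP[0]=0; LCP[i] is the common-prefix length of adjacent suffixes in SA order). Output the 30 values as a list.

[0, 1, 3, 0, 1, 1, 1, 1, 1, 2, 3, 0, 0, 0, 1, 1, 1, 0, 1, 2, 2, 2, 3, 1, 0, 1, 1, 1, 1, 2]

rank | idx | suffix
   0 |   8 | aegdfafbafbbggbfcfbgfb
   1 |  13 | afbafbbggbfcfbgfb
   2 |  16 | afbbggbfcfbgfb
   3 |  29 | b
   4 |  15 | bafbbggbfcfbgfb
   5 |  18 | bbggbfcfbgfb
   6 |   1 | befbggeaegdfafbafbbggbfcfbgfb
   7 |  22 | bfcfbgfb
   8 |  26 | bgfb
   9 |  19 | bggbfcfbgfb
  10 |   4 | bggeaegdfafbafbbggbfcfbgfb
  11 |  24 | cfbgfb
  12 |  11 | dfafbafbbggbfcfbgfb
  13 |   7 | eaegdfafbafbbggbfcfbgfb
  14 |   0 | ebefbggeaegdfafbafbbggbfcfbgfb
  15 |   2 | efbggeaegdfafbafbbggbfcfbgfb
  16 |   9 | egdfafbafbbggbfcfbgfb
  17 |  12 | fafbafbbggbfcfbgfb
  18 |  28 | fb
  19 |  14 | fbafbbggbfcfbgfb
  20 |  17 | fbbggbfcfbgfb
  21 |  25 | fbgfb
  22 |   3 | fbggeaegdfafbafbbggbfcfbgfb
  23 |  23 | fcfbgfb
  24 |  21 | gbfcfbgfb
  25 |  10 | gdfafbafbbggbfcfbgfb
  26 |   6 | geaegdfafbafbbggbfcfbgfb
  27 |  27 | gfb
  28 |  20 | ggbfcfbgfb
  29 |   5 | ggeaegdfafbafbbggbfcfbgfb

SA = [8, 13, 16, 29, 15, 18, 1, 22, 26, 19, 4, 24, 11, 7, 0, 2, 9, 12, 28, 14, 17, 25, 3, 23, 21, 10, 6, 27, 20, 5]
i: (SA[i-1],SA[i]) lcp shared
  1: (8,13) 1 'a'
  2: (13,16) 3 'afb'
  3: (16,29) 0 ''
  4: (29,15) 1 'b'
  5: (15,18) 1 'b'
  6: (18,1) 1 'b'
  7: (1,22) 1 'b'
  8: (22,26) 1 'b'
  9: (26,19) 2 'bg'
  10: (19,4) 3 'bgg'
  11: (4,24) 0 ''
  12: (24,11) 0 ''
  13: (11,7) 0 ''
  14: (7,0) 1 'e'
  15: (0,2) 1 'e'
  16: (2,9) 1 'e'
  17: (9,12) 0 ''
  18: (12,28) 1 'f'
  19: (28,14) 2 'fb'
  20: (14,17) 2 'fb'
  21: (17,25) 2 'fb'
  22: (25,3) 3 'fbg'
  23: (3,23) 1 'f'
  24: (23,21) 0 ''
  25: (21,10) 1 'g'
  26: (10,6) 1 'g'
  27: (6,27) 1 'g'
  28: (27,20) 1 'g'
  29: (20,5) 2 'gg'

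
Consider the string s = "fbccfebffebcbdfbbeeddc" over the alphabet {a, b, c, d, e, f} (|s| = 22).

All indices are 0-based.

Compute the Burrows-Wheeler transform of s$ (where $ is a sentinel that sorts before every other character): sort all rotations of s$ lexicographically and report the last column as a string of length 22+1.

cfefcbedbbcdebffebd$fcb

rank  rotation                 last
    0  $fbccfebffebcbdfbbeeddc  c
    1  bbeeddc$fbccfebffebcbdf  f
    2  bcbdfbbeeddc$fbccfebffe  e
    3  bccfebffebcbdfbbeeddc$f  f
    4  bdfbbeeddc$fbccfebffebc  c
    5  beeddc$fbccfebffebcbdfb  b
    6  bffebcbdfbbeeddc$fbccfe  e
    7  c$fbccfebffebcbdfbbeedd  d
    8  cbdfbbeeddc$fbccfebffeb  b
    9  ccfebffebcbdfbbeeddc$fb  b
   10  cfebffebcbdfbbeeddc$fbc  c
   11  dc$fbccfebffebcbdfbbeed  d
   12  ddc$fbccfebffebcbdfbbee  e
   13  dfbbeeddc$fbccfebffebcb  b
   14  ebcbdfbbeeddc$fbccfebff  f
   15  ebffebcbdfbbeeddc$fbccf  f
   16  eddc$fbccfebffebcbdfbbe  e
   17  eeddc$fbccfebffebcbdfbb  b
   18  fbbeeddc$fbccfebffebcbd  d
   19  fbccfebffebcbdfbbeeddc$  $
   20  febcbdfbbeeddc$fbccfebf  f
   21  febffebcbdfbbeeddc$fbcc  c
   22  ffebcbdfbbeeddc$fbccfeb  b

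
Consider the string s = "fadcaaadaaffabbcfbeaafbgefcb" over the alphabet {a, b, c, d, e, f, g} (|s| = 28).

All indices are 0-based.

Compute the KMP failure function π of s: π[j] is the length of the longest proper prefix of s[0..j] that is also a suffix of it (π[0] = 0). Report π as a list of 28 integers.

[0, 0, 0, 0, 0, 0, 0, 0, 0, 0, 1, 1, 2, 0, 0, 0, 1, 0, 0, 0, 0, 1, 0, 0, 0, 1, 0, 0]

π[0] = 0
j=1 s[j]='a': π[1]=0 (border '')
j=2 s[j]='d': π[2]=0 (border '')
j=3 s[j]='c': π[3]=0 (border '')
j=4 s[j]='a': π[4]=0 (border '')
j=5 s[j]='a': π[5]=0 (border '')
j=6 s[j]='a': π[6]=0 (border '')
j=7 s[j]='d': π[7]=0 (border '')
j=8 s[j]='a': π[8]=0 (border '')
j=9 s[j]='a': π[9]=0 (border '')
j=10 s[j]='f': π[10]=1 (border 'f')
j=11 s[j]='f': k: 1→0; π[11]=1 (border 'f')
j=12 s[j]='a': π[12]=2 (border 'fa')
j=13 s[j]='b': k: 2→0; π[13]=0 (border '')
j=14 s[j]='b': π[14]=0 (border '')
j=15 s[j]='c': π[15]=0 (border '')
j=16 s[j]='f': π[16]=1 (border 'f')
j=17 s[j]='b': k: 1→0; π[17]=0 (border '')
j=18 s[j]='e': π[18]=0 (border '')
j=19 s[j]='a': π[19]=0 (border '')
j=20 s[j]='a': π[20]=0 (border '')
j=21 s[j]='f': π[21]=1 (border 'f')
j=22 s[j]='b': k: 1→0; π[22]=0 (border '')
j=23 s[j]='g': π[23]=0 (border '')
j=24 s[j]='e': π[24]=0 (border '')
j=25 s[j]='f': π[25]=1 (border 'f')
j=26 s[j]='c': k: 1→0; π[26]=0 (border '')
j=27 s[j]='b': π[27]=0 (border '')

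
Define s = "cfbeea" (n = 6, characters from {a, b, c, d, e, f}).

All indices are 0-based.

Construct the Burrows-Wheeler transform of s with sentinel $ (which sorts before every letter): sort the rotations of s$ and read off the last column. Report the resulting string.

rank  rotation last
    0  $cfbeea  a
    1  a$cfbee  e
    2  beea$cf  f
    3  cfbeea$  $
    4  ea$cfbe  e
    5  eea$cfb  b
    6  fbeea$c  c

aef$ebc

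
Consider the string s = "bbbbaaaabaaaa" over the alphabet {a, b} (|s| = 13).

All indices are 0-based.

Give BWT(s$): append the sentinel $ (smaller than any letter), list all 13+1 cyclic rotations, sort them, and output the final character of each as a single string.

rank  rotation        last
    0  $bbbbaaaabaaaa  a
    1  a$bbbbaaaabaaa  a
    2  aa$bbbbaaaabaa  a
    3  aaa$bbbbaaaaba  a
    4  aaaa$bbbbaaaab  b
    5  aaaabaaaa$bbbb  b
    6  aaabaaaa$bbbba  a
    7  aabaaaa$bbbbaa  a
    8  abaaaa$bbbbaaa  a
    9  baaaa$bbbbaaaa  a
   10  baaaabaaaa$bbb  b
   11  bbaaaabaaaa$bb  b
   12  bbbaaaabaaaa$b  b
   13  bbbbaaaabaaaa$  $

aaaabbaaaabbb$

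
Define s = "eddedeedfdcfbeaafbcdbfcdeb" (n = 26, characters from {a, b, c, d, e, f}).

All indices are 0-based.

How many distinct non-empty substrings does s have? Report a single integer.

325

rank→(start, suffix):
  0 → (14, 'aafbcdbfcdeb')
  1 → (15, 'afbcdbfcdeb')
  2 → (25, 'b')
  3 → (17, 'bcdbfcdeb')
  4 → (12, 'beaafbcdbfcdeb')
  5 → (20, 'bfcdeb')
  6 → (18, 'cdbfcdeb')
  7 → (22, 'cdeb')
  8 → (10, 'cfbeaafbcdbfcdeb')
  9 → (19, 'dbfcdeb')
  10 → (9, 'dcfbeaafbcdbfcdeb')
  11 → (1, 'ddedeedfdcfbeaafbcdbfcdeb')
  12 → (23, 'deb')
  13 → (2, 'dedeedfdcfbeaafbcdbfcdeb')
  14 → (4, 'deedfdcfbeaafbcdbfcdeb')
  15 → (7, 'dfdcfbeaafbcdbfcdeb')
  16 → (13, 'eaafbcdbfcdeb')
  17 → (24, 'eb')
  18 → (0, 'eddedeedfdcfbeaafbcdbfcdeb')
  19 → (3, 'edeedfdcfbeaafbcdbfcdeb')
  20 → (6, 'edfdcfbeaafbcdbfcdeb')
  21 → (5, 'eedfdcfbeaafbcdbfcdeb')
  22 → (16, 'fbcdbfcdeb')
  23 → (11, 'fbeaafbcdbfcdeb')
  24 → (21, 'fcdeb')
  25 → (8, 'fdcfbeaafbcdbfcdeb')

SA = [14, 15, 25, 17, 12, 20, 18, 22, 10, 19, 9, 1, 23, 2, 4, 7, 13, 24, 0, 3, 6, 5, 16, 11, 21, 8]
rank  pair      lcp
   1  s[14:],s[15:]  1  'a'
   2  s[15:],s[25:]  0  ''
   3  s[25:],s[17:]  1  'b'
   4  s[17:],s[12:]  1  'b'
   5  s[12:],s[20:]  1  'b'
   6  s[20:],s[18:]  0  ''
   7  s[18:],s[22:]  2  'cd'
   8  s[22:],s[10:]  1  'c'
   9  s[10:],s[19:]  0  ''
  10  s[19:],s[9:]  1  'd'
  11  s[9:],s[1:]  1  'd'
  12  s[1:],s[23:]  1  'd'
  13  s[23:],s[2:]  2  'de'
  14  s[2:],s[4:]  2  'de'
  15  s[4:],s[7:]  1  'd'
  16  s[7:],s[13:]  0  ''
  17  s[13:],s[24:]  1  'e'
  18  s[24:],s[0:]  1  'e'
  19  s[0:],s[3:]  2  'ed'
  20  s[3:],s[6:]  2  'ed'
  21  s[6:],s[5:]  1  'e'
  22  s[5:],s[16:]  0  ''
  23  s[16:],s[11:]  2  'fb'
  24  s[11:],s[21:]  1  'f'
  25  s[21:],s[8:]  1  'f'

n(n+1)/2 = 26·27/2 = 351
Σ LCP = 0 + 1 + 0 + 1 + 1 + 1 + 0 + 2 + 1 + 0 + 1 + 1 + 1 + 2 + 2 + 1 + 0 + 1 + 1 + 2 + 2 + 1 + 0 + 2 + 1 + 1 = 26
distinct = 351 − 26 = 325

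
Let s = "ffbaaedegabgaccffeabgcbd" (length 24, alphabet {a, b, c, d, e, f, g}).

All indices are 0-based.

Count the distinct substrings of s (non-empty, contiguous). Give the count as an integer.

rank | idx | suffix
   0 |   3 | aaedegabgaccffeabgcbd
   1 |   9 | abgaccffeabgcbd
   2 |  18 | abgcbd
   3 |  12 | accffeabgcbd
   4 |   4 | aedegabgaccffeabgcbd
   5 |   2 | baaedegabgaccffeabgcbd
   6 |  22 | bd
   7 |  10 | bgaccffeabgcbd
   8 |  19 | bgcbd
   9 |  21 | cbd
  10 |  13 | ccffeabgcbd
  11 |  14 | cffeabgcbd
  12 |  23 | d
  13 |   6 | degabgaccffeabgcbd
  14 |  17 | eabgcbd
  15 |   5 | edegabgaccffeabgcbd
  16 |   7 | egabgaccffeabgcbd
  17 |   1 | fbaaedegabgaccffeabgcbd
  18 |  16 | feabgcbd
  19 |   0 | ffbaaedegabgaccffeabgcbd
  20 |  15 | ffeabgcbd
  21 |   8 | gabgaccffeabgcbd
  22 |  11 | gaccffeabgcbd
  23 |  20 | gcbd

SA = [3, 9, 18, 12, 4, 2, 22, 10, 19, 21, 13, 14, 23, 6, 17, 5, 7, 1, 16, 0, 15, 8, 11, 20]
[i] adj suffixes → lcp
  [1] 3/9 → 1 ('a')
  [2] 9/18 → 3 ('abg')
  [3] 18/12 → 1 ('a')
  [4] 12/4 → 1 ('a')
  [5] 4/2 → 0 ('')
  [6] 2/22 → 1 ('b')
  [7] 22/10 → 1 ('b')
  [8] 10/19 → 2 ('bg')
  [9] 19/21 → 0 ('')
  [10] 21/13 → 1 ('c')
  [11] 13/14 → 1 ('c')
  [12] 14/23 → 0 ('')
  [13] 23/6 → 1 ('d')
  [14] 6/17 → 0 ('')
  [15] 17/5 → 1 ('e')
  [16] 5/7 → 1 ('e')
  [17] 7/1 → 0 ('')
  [18] 1/16 → 1 ('f')
  [19] 16/0 → 1 ('f')
  [20] 0/15 → 2 ('ff')
  [21] 15/8 → 0 ('')
  [22] 8/11 → 2 ('ga')
  [23] 11/20 → 1 ('g')

n(n+1)/2 = 24·25/2 = 300
Σ LCP = 0 + 1 + 3 + 1 + 1 + 0 + 1 + 1 + 2 + 0 + 1 + 1 + 0 + 1 + 0 + 1 + 1 + 0 + 1 + 1 + 2 + 0 + 2 + 1 = 22
distinct = 300 − 22 = 278

278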